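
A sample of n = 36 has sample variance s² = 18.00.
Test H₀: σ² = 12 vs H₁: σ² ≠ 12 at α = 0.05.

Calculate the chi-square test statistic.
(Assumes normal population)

df = n - 1 = 35
χ² = (n-1)s²/σ₀² = 35×18.00/12 = 52.5000
Critical values: χ²_{0.975,35} = 20.569, χ²_{0.025,35} = 53.203
Rejection region: χ² < 20.569 or χ² > 53.203
Decision: fail to reject H₀

Answer: χ² = 52.5000, fail to reject H₀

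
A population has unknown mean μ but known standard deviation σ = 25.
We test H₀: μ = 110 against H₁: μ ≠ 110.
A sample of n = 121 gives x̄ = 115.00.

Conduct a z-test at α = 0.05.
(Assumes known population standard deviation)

Standard error: SE = σ/√n = 25/√121 = 2.2727
z-statistic: z = (x̄ - μ₀)/SE = (115.00 - 110)/2.2727 = 2.2000
Critical value: ±1.960
p-value = 0.0278
Decision: reject H₀

Answer: z = 2.2000, reject H₀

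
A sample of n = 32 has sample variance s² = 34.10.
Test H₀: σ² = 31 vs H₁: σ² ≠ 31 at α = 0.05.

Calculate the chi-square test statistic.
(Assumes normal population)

Answer: χ² = 34.1000, fail to reject H₀

Derivation:
df = n - 1 = 31
χ² = (n-1)s²/σ₀² = 31×34.10/31 = 34.1000
Critical values: χ²_{0.975,31} = 17.539, χ²_{0.025,31} = 48.232
Rejection region: χ² < 17.539 or χ² > 48.232
Decision: fail to reject H₀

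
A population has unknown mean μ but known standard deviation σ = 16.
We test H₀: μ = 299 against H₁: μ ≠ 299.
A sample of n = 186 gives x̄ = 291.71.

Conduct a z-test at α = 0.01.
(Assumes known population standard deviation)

Answer: z = -6.2138, reject H₀

Derivation:
Standard error: SE = σ/√n = 16/√186 = 1.1732
z-statistic: z = (x̄ - μ₀)/SE = (291.71 - 299)/1.1732 = -6.2138
Critical value: ±2.576
p-value < 0.0001
Decision: reject H₀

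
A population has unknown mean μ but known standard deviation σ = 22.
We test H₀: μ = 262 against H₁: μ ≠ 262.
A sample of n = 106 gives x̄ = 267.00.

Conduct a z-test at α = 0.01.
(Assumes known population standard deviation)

Answer: z = 2.3399, fail to reject H₀

Derivation:
Standard error: SE = σ/√n = 22/√106 = 2.1368
z-statistic: z = (x̄ - μ₀)/SE = (267.00 - 262)/2.1368 = 2.3399
Critical value: ±2.576
p-value = 0.0193
Decision: fail to reject H₀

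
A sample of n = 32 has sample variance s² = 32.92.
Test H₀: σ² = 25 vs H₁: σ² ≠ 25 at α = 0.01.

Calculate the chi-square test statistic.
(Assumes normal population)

Answer: χ² = 40.8208, fail to reject H₀

Derivation:
df = n - 1 = 31
χ² = (n-1)s²/σ₀² = 31×32.92/25 = 40.8208
Critical values: χ²_{0.995,31} = 14.458, χ²_{0.005,31} = 55.003
Rejection region: χ² < 14.458 or χ² > 55.003
Decision: fail to reject H₀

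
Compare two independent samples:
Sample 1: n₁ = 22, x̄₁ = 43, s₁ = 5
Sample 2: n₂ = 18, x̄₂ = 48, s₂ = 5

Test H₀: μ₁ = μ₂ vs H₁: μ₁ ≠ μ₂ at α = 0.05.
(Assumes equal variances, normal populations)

Pooled variance: s²_p = [21×5² + 17×5²]/(38) = 25.0000
s_p = 5.0000
SE = s_p×√(1/n₁ + 1/n₂) = 5.0000×√(1/22 + 1/18) = 1.5891
t = (x̄₁ - x̄₂)/SE = (43 - 48)/1.5891 = -3.1464
df = 38, t-critical = ±2.024
Decision: reject H₀

Answer: t = -3.1464, reject H₀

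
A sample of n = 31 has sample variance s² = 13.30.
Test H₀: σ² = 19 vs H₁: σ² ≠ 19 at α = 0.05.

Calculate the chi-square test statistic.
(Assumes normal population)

Answer: χ² = 21.0000, fail to reject H₀

Derivation:
df = n - 1 = 30
χ² = (n-1)s²/σ₀² = 30×13.30/19 = 21.0000
Critical values: χ²_{0.975,30} = 16.791, χ²_{0.025,30} = 46.979
Rejection region: χ² < 16.791 or χ² > 46.979
Decision: fail to reject H₀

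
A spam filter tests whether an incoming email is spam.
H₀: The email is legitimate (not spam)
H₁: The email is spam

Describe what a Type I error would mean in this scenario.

Answer: Marking a legitimate email as spam

Derivation:
A Type I error (probability α) occurs when we reject a true H₀.
A Type II error (probability β) occurs when we fail to reject a false H₀.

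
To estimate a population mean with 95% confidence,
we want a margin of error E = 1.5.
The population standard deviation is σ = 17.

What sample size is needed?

z_0.025 = 1.960
n = (z×σ/E)² = (1.960×17/1.5)²
n = 493.4322
Round up: n = 494

Answer: n = 494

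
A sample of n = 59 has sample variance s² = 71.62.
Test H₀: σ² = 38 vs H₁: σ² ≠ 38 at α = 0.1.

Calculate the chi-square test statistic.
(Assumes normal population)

df = n - 1 = 58
χ² = (n-1)s²/σ₀² = 58×71.62/38 = 109.3147
Critical values: χ²_{0.95,58} = 41.492, χ²_{0.05,58} = 76.778
Rejection region: χ² < 41.492 or χ² > 76.778
Decision: reject H₀

Answer: χ² = 109.3147, reject H₀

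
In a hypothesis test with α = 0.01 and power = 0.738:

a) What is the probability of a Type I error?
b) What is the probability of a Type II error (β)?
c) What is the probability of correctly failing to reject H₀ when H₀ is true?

a) Type I error probability = α = 0.01
b) Power = P(reject H₀ | H₁ true) = 1 - β = 0.738, so Type II error probability = β = 1 - Power = 0.262
c) P(fail to reject H₀ | H₀ true) = 1 - α = 0.99

Answer: a) 0.01, b) 0.262, c) 0.99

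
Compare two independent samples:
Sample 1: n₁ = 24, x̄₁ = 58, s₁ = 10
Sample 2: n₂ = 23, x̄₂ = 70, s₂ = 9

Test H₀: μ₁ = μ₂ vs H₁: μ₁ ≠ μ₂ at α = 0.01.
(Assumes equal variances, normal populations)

Answer: t = -4.3179, reject H₀

Derivation:
Pooled variance: s²_p = [23×10² + 22×9²]/(45) = 90.7111
s_p = 9.5242
SE = s_p×√(1/n₁ + 1/n₂) = 9.5242×√(1/24 + 1/23) = 2.7791
t = (x̄₁ - x̄₂)/SE = (58 - 70)/2.7791 = -4.3179
df = 45, t-critical = ±2.690
Decision: reject H₀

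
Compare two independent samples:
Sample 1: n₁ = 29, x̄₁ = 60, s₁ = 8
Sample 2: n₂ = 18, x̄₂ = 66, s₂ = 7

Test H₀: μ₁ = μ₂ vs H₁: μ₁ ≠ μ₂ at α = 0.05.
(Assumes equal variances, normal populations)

Pooled variance: s²_p = [28×8² + 17×7²]/(45) = 58.3333
s_p = 7.6376
SE = s_p×√(1/n₁ + 1/n₂) = 7.6376×√(1/29 + 1/18) = 2.2918
t = (x̄₁ - x̄₂)/SE = (60 - 66)/2.2918 = -2.6180
df = 45, t-critical = ±2.014
Decision: reject H₀

Answer: t = -2.6180, reject H₀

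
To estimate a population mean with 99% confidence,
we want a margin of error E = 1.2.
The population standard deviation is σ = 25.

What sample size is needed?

Answer: n = 2881

Derivation:
z_0.005 = 2.576
n = (z×σ/E)² = (2.576×25/1.2)²
n = 2880.1111
Round up: n = 2881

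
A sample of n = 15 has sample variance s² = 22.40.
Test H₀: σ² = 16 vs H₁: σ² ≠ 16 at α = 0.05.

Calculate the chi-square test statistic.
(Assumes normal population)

df = n - 1 = 14
χ² = (n-1)s²/σ₀² = 14×22.40/16 = 19.6000
Critical values: χ²_{0.975,14} = 5.629, χ²_{0.025,14} = 26.119
Rejection region: χ² < 5.629 or χ² > 26.119
Decision: fail to reject H₀

Answer: χ² = 19.6000, fail to reject H₀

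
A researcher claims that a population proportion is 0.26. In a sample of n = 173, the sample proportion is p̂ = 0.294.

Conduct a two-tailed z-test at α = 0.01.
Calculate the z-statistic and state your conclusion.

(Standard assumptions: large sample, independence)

H₀: p = 0.26, H₁: p ≠ 0.26
Standard error: SE = √(p₀(1-p₀)/n) = √(0.26×0.74/173) = 0.033349
z-statistic: z = (p̂ - p₀)/SE = (0.294 - 0.26)/0.033349 = 1.0195
Critical value: z_0.005 = ±2.576
p-value = 0.3080
Decision: fail to reject H₀ at α = 0.01

Answer: z = 1.0195, fail to reject H₀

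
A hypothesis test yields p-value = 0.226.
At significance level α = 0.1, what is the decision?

Compare p-value to α:
0.226 ≥ 0.1
Decision: fail to reject H₀

Answer: fail to reject H₀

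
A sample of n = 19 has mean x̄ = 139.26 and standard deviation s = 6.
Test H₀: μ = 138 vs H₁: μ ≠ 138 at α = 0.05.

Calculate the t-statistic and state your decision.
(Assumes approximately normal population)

df = n - 1 = 18
SE = s/√n = 6/√19 = 1.3765
t = (x̄ - μ₀)/SE = (139.26 - 138)/1.3765 = 0.9154
Critical value: t_{0.025,18} = ±2.101
p-value ≈ 0.3721
Decision: fail to reject H₀

Answer: t = 0.9154, fail to reject H₀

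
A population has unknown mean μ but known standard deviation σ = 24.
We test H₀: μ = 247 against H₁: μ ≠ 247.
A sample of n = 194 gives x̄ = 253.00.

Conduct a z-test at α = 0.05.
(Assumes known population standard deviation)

Standard error: SE = σ/√n = 24/√194 = 1.7231
z-statistic: z = (x̄ - μ₀)/SE = (253.00 - 247)/1.7231 = 3.4821
Critical value: ±1.960
p-value = 0.0005
Decision: reject H₀

Answer: z = 3.4821, reject H₀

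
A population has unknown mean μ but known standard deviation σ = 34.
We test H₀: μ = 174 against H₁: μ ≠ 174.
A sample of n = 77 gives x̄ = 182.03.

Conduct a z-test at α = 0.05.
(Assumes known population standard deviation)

Answer: z = 2.0724, reject H₀

Derivation:
Standard error: SE = σ/√n = 34/√77 = 3.8747
z-statistic: z = (x̄ - μ₀)/SE = (182.03 - 174)/3.8747 = 2.0724
Critical value: ±1.960
p-value = 0.0382
Decision: reject H₀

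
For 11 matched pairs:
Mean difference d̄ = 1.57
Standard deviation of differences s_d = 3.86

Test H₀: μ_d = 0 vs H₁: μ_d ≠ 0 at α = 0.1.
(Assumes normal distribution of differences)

Answer: t = 1.3490, fail to reject H₀

Derivation:
df = n - 1 = 10
SE = s_d/√n = 3.86/√11 = 1.1638
t = d̄/SE = 1.57/1.1638 = 1.3490
Critical value: t_{0.05,10} = ±1.812
p-value ≈ 0.2071
Decision: fail to reject H₀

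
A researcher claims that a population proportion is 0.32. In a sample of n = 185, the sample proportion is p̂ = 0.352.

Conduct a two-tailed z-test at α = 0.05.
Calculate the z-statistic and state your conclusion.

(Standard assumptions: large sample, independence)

Answer: z = 0.9331, fail to reject H₀

Derivation:
H₀: p = 0.32, H₁: p ≠ 0.32
Standard error: SE = √(p₀(1-p₀)/n) = √(0.32×0.68/185) = 0.034296
z-statistic: z = (p̂ - p₀)/SE = (0.352 - 0.32)/0.034296 = 0.9331
Critical value: z_0.025 = ±1.960
p-value = 0.3508
Decision: fail to reject H₀ at α = 0.05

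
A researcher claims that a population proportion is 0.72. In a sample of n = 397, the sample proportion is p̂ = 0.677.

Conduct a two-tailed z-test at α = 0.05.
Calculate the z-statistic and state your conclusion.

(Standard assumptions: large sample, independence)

Answer: z = -1.9081, fail to reject H₀

Derivation:
H₀: p = 0.72, H₁: p ≠ 0.72
Standard error: SE = √(p₀(1-p₀)/n) = √(0.72×0.28/397) = 0.022535
z-statistic: z = (p̂ - p₀)/SE = (0.677 - 0.72)/0.022535 = -1.9081
Critical value: z_0.025 = ±1.960
p-value = 0.0564
Decision: fail to reject H₀ at α = 0.05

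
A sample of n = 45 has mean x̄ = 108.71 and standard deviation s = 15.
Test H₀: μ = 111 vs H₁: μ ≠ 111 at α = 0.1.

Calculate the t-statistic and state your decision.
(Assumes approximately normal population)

Answer: t = -1.0241, fail to reject H₀

Derivation:
df = n - 1 = 44
SE = s/√n = 15/√45 = 2.2361
t = (x̄ - μ₀)/SE = (108.71 - 111)/2.2361 = -1.0241
Critical value: t_{0.05,44} = ±1.680
p-value ≈ 0.3114
Decision: fail to reject H₀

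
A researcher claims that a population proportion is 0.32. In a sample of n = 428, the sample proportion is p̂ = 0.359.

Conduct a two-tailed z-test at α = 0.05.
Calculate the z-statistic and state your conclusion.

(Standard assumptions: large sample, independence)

Answer: z = 1.7296, fail to reject H₀

Derivation:
H₀: p = 0.32, H₁: p ≠ 0.32
Standard error: SE = √(p₀(1-p₀)/n) = √(0.32×0.68/428) = 0.022548
z-statistic: z = (p̂ - p₀)/SE = (0.359 - 0.32)/0.022548 = 1.7296
Critical value: z_0.025 = ±1.960
p-value = 0.0837
Decision: fail to reject H₀ at α = 0.05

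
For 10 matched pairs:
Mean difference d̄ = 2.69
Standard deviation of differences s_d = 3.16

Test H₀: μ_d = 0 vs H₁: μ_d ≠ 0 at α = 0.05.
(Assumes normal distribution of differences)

df = n - 1 = 9
SE = s_d/√n = 3.16/√10 = 0.9993
t = d̄/SE = 2.69/0.9993 = 2.6919
Critical value: t_{0.025,9} = ±2.262
p-value ≈ 0.0247
Decision: reject H₀

Answer: t = 2.6919, reject H₀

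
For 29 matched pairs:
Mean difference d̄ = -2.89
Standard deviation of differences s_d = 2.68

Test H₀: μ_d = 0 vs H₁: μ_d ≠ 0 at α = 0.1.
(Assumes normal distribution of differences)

Answer: t = -5.8067, reject H₀

Derivation:
df = n - 1 = 28
SE = s_d/√n = 2.68/√29 = 0.4977
t = d̄/SE = -2.89/0.4977 = -5.8067
Critical value: t_{0.05,28} = ±1.701
p-value < 0.0001
Decision: reject H₀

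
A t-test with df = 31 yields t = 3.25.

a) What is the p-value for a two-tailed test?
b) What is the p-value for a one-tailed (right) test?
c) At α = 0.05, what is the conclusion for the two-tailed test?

Using t-distribution with df = 31:
a) Two-tailed: p = 2×P(T > 3.25) = 0.0028
b) One-tailed: p = P(T > 3.25) = 0.0014
c) 0.0028 < 0.05, reject H₀

Answer: a) 0.0028, b) 0.0014, c) reject H₀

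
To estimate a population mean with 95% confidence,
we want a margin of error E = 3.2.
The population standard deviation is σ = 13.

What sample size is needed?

z_0.025 = 1.960
n = (z×σ/E)² = (1.960×13/3.2)²
n = 63.4014
Round up: n = 64

Answer: n = 64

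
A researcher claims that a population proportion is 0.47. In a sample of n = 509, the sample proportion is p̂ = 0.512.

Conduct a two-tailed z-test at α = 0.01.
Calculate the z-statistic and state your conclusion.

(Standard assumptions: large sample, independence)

Answer: z = 1.8986, fail to reject H₀

Derivation:
H₀: p = 0.47, H₁: p ≠ 0.47
Standard error: SE = √(p₀(1-p₀)/n) = √(0.47×0.53/509) = 0.022122
z-statistic: z = (p̂ - p₀)/SE = (0.512 - 0.47)/0.022122 = 1.8986
Critical value: z_0.005 = ±2.576
p-value = 0.0576
Decision: fail to reject H₀ at α = 0.01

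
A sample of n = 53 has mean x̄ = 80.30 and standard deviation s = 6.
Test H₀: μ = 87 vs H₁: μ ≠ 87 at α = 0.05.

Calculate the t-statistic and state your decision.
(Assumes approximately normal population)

df = n - 1 = 52
SE = s/√n = 6/√53 = 0.8242
t = (x̄ - μ₀)/SE = (80.30 - 87)/0.8242 = -8.1291
Critical value: t_{0.025,52} = ±2.007
p-value < 0.0001
Decision: reject H₀

Answer: t = -8.1291, reject H₀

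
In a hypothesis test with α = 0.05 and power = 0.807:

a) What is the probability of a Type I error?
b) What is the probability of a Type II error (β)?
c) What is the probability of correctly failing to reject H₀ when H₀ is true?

Answer: a) 0.05, b) 0.193, c) 0.95

Derivation:
a) Type I error probability = α = 0.05
b) Power = P(reject H₀ | H₁ true) = 1 - β = 0.807, so Type II error probability = β = 1 - Power = 0.193
c) P(fail to reject H₀ | H₀ true) = 1 - α = 0.95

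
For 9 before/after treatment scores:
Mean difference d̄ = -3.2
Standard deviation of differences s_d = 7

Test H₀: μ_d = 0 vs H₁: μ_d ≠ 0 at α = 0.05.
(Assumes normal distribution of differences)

df = n - 1 = 8
SE = s_d/√n = 7/√9 = 2.3333
t = d̄/SE = -3.2/2.3333 = -1.3714
Critical value: t_{0.025,8} = ±2.306
p-value ≈ 0.2075
Decision: fail to reject H₀

Answer: t = -1.3714, fail to reject H₀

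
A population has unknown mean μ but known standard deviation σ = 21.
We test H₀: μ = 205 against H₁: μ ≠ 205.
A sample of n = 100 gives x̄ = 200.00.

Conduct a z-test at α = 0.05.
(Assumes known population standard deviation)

Answer: z = -2.3810, reject H₀

Derivation:
Standard error: SE = σ/√n = 21/√100 = 2.1000
z-statistic: z = (x̄ - μ₀)/SE = (200.00 - 205)/2.1000 = -2.3810
Critical value: ±1.960
p-value = 0.0173
Decision: reject H₀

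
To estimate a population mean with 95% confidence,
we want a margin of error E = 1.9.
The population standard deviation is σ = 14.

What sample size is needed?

z_0.025 = 1.960
n = (z×σ/E)² = (1.960×14/1.9)²
n = 208.5744
Round up: n = 209

Answer: n = 209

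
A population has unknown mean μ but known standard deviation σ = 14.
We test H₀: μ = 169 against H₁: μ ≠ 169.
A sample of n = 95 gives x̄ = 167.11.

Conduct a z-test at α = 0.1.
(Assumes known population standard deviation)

Standard error: SE = σ/√n = 14/√95 = 1.4364
z-statistic: z = (x̄ - μ₀)/SE = (167.11 - 169)/1.4364 = -1.3158
Critical value: ±1.645
p-value = 0.1882
Decision: fail to reject H₀

Answer: z = -1.3158, fail to reject H₀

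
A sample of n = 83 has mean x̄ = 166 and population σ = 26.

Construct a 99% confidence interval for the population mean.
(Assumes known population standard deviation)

Answer: (158.6484, 173.3516)

Derivation:
Confidence level: 99%, α = 0.01
z_0.005 = 2.576
SE = σ/√n = 26/√83 = 2.8539
Margin of error = 2.576 × 2.8539 = 7.3516
CI: x̄ ± margin = 166 ± 7.3516
CI: (158.6484, 173.3516)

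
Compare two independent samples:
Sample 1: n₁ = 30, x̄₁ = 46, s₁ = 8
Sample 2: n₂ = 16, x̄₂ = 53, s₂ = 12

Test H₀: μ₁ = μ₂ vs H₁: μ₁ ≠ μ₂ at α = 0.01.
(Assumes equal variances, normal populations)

Answer: t = -2.3669, fail to reject H₀

Derivation:
Pooled variance: s²_p = [29×8² + 15×12²]/(44) = 91.2727
s_p = 9.5537
SE = s_p×√(1/n₁ + 1/n₂) = 9.5537×√(1/30 + 1/16) = 2.9575
t = (x̄₁ - x̄₂)/SE = (46 - 53)/2.9575 = -2.3669
df = 44, t-critical = ±2.692
Decision: fail to reject H₀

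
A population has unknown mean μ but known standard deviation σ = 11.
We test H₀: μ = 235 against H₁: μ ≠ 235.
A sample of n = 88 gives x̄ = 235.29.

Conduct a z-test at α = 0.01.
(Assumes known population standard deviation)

Standard error: SE = σ/√n = 11/√88 = 1.1726
z-statistic: z = (x̄ - μ₀)/SE = (235.29 - 235)/1.1726 = 0.2473
Critical value: ±2.576
p-value = 0.8047
Decision: fail to reject H₀

Answer: z = 0.2473, fail to reject H₀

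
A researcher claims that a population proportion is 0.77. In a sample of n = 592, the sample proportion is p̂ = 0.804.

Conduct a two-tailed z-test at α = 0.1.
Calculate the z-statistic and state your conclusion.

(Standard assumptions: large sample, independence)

Answer: z = 1.9658, reject H₀

Derivation:
H₀: p = 0.77, H₁: p ≠ 0.77
Standard error: SE = √(p₀(1-p₀)/n) = √(0.77×0.23/592) = 0.017296
z-statistic: z = (p̂ - p₀)/SE = (0.804 - 0.77)/0.017296 = 1.9658
Critical value: z_0.05 = ±1.645
p-value = 0.0493
Decision: reject H₀ at α = 0.1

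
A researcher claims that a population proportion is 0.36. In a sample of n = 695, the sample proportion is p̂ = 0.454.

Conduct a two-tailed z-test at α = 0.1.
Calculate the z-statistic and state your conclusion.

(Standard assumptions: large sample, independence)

H₀: p = 0.36, H₁: p ≠ 0.36
Standard error: SE = √(p₀(1-p₀)/n) = √(0.36×0.64/695) = 0.018207
z-statistic: z = (p̂ - p₀)/SE = (0.454 - 0.36)/0.018207 = 5.1628
Critical value: z_0.05 = ±1.645
p-value < 0.0001
Decision: reject H₀ at α = 0.1

Answer: z = 5.1628, reject H₀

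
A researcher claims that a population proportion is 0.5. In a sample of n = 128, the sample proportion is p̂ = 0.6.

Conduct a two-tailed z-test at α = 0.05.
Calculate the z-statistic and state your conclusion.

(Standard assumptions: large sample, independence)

H₀: p = 0.5, H₁: p ≠ 0.5
Standard error: SE = √(p₀(1-p₀)/n) = √(0.5×0.5/128) = 0.044194
z-statistic: z = (p̂ - p₀)/SE = (0.6 - 0.5)/0.044194 = 2.2628
Critical value: z_0.025 = ±1.960
p-value = 0.0236
Decision: reject H₀ at α = 0.05

Answer: z = 2.2628, reject H₀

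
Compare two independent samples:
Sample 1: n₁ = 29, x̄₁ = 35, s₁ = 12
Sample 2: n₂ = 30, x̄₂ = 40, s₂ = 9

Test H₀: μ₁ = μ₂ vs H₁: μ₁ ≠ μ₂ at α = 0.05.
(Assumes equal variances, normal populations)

Pooled variance: s²_p = [28×12² + 29×9²]/(57) = 111.9474
s_p = 10.5805
SE = s_p×√(1/n₁ + 1/n₂) = 10.5805×√(1/29 + 1/30) = 2.7553
t = (x̄₁ - x̄₂)/SE = (35 - 40)/2.7553 = -1.8147
df = 57, t-critical = ±2.002
Decision: fail to reject H₀

Answer: t = -1.8147, fail to reject H₀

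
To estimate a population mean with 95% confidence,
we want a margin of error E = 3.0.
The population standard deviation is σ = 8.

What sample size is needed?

Answer: n = 28

Derivation:
z_0.025 = 1.960
n = (z×σ/E)² = (1.960×8/3.0)²
n = 27.3180
Round up: n = 28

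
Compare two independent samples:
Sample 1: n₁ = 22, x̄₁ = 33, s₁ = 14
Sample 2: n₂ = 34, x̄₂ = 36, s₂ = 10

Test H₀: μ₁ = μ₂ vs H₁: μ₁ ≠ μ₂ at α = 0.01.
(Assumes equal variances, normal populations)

Pooled variance: s²_p = [21×14² + 33×10²]/(54) = 137.3333
s_p = 11.7189
SE = s_p×√(1/n₁ + 1/n₂) = 11.7189×√(1/22 + 1/34) = 3.2065
t = (x̄₁ - x̄₂)/SE = (33 - 36)/3.2065 = -0.9356
df = 54, t-critical = ±2.670
Decision: fail to reject H₀

Answer: t = -0.9356, fail to reject H₀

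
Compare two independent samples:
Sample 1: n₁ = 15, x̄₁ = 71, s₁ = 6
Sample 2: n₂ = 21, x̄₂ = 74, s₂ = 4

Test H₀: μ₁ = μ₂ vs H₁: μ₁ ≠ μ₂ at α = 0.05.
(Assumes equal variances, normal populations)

Answer: t = -1.8027, fail to reject H₀

Derivation:
Pooled variance: s²_p = [14×6² + 20×4²]/(34) = 24.2353
s_p = 4.9229
SE = s_p×√(1/n₁ + 1/n₂) = 4.9229×√(1/15 + 1/21) = 1.6642
t = (x̄₁ - x̄₂)/SE = (71 - 74)/1.6642 = -1.8027
df = 34, t-critical = ±2.032
Decision: fail to reject H₀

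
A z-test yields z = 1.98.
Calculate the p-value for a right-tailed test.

For z = 1.98:
p = P(Z > 1.98) = 1 - Φ(1.98) = 0.0239

Answer: p-value ≈ 0.0239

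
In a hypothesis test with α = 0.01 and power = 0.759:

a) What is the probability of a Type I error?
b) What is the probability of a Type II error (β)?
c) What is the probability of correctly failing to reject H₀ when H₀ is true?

a) Type I error probability = α = 0.01
b) Power = P(reject H₀ | H₁ true) = 1 - β = 0.759, so Type II error probability = β = 1 - Power = 0.241
c) P(fail to reject H₀ | H₀ true) = 1 - α = 0.99

Answer: a) 0.01, b) 0.241, c) 0.99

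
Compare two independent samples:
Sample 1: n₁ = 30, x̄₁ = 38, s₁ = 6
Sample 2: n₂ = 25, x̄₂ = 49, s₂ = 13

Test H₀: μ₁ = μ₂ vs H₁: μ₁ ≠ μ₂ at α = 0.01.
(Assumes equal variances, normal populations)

Answer: t = -4.1409, reject H₀

Derivation:
Pooled variance: s²_p = [29×6² + 24×13²]/(53) = 96.2264
s_p = 9.8095
SE = s_p×√(1/n₁ + 1/n₂) = 9.8095×√(1/30 + 1/25) = 2.6564
t = (x̄₁ - x̄₂)/SE = (38 - 49)/2.6564 = -4.1409
df = 53, t-critical = ±2.672
Decision: reject H₀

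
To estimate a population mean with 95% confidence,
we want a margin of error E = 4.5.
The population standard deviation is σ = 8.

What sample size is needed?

Answer: n = 13

Derivation:
z_0.025 = 1.960
n = (z×σ/E)² = (1.960×8/4.5)²
n = 12.1414
Round up: n = 13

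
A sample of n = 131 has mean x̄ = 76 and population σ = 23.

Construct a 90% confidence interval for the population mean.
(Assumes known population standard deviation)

Answer: (72.6944, 79.3056)

Derivation:
Confidence level: 90%, α = 0.1
z_0.05 = 1.645
SE = σ/√n = 23/√131 = 2.0095
Margin of error = 1.645 × 2.0095 = 3.3056
CI: x̄ ± margin = 76 ± 3.3056
CI: (72.6944, 79.3056)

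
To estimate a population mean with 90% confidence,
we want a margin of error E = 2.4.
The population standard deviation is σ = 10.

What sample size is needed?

z_0.05 = 1.645
n = (z×σ/E)² = (1.645×10/2.4)²
n = 46.9796
Round up: n = 47

Answer: n = 47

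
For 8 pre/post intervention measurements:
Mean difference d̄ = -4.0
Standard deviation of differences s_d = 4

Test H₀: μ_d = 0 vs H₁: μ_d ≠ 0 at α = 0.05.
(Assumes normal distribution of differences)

Answer: t = -2.8285, reject H₀

Derivation:
df = n - 1 = 7
SE = s_d/√n = 4/√8 = 1.4142
t = d̄/SE = -4.0/1.4142 = -2.8285
Critical value: t_{0.025,7} = ±2.365
p-value ≈ 0.0255
Decision: reject H₀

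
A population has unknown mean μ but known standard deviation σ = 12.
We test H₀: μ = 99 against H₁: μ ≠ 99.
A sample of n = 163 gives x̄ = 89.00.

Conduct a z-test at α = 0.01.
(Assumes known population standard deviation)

Answer: z = -10.6394, reject H₀

Derivation:
Standard error: SE = σ/√n = 12/√163 = 0.9399
z-statistic: z = (x̄ - μ₀)/SE = (89.00 - 99)/0.9399 = -10.6394
Critical value: ±2.576
p-value < 0.0001
Decision: reject H₀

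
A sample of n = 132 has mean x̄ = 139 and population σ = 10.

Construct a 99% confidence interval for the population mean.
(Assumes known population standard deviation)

Answer: (136.7578, 141.2422)

Derivation:
Confidence level: 99%, α = 0.01
z_0.005 = 2.576
SE = σ/√n = 10/√132 = 0.8704
Margin of error = 2.576 × 0.8704 = 2.2422
CI: x̄ ± margin = 139 ± 2.2422
CI: (136.7578, 141.2422)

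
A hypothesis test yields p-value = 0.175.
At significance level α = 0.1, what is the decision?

Answer: fail to reject H₀

Derivation:
Compare p-value to α:
0.175 ≥ 0.1
Decision: fail to reject H₀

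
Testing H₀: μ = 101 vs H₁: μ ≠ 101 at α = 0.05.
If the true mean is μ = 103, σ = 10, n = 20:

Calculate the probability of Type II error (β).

Answer: β ≈ 0.8545

Derivation:
SE = σ/√n = 10/√20 = 2.2361
Critical values: μ₀ ± z_0.025×SE = 101 ± 1.960×2.2361
Acceptance region: (96.6172, 105.3828)
Under H₁ (μ = 103): z_high = (105.3828 - 103)/2.2361 = 1.0656, z_low = (96.6172 - 103)/2.2361 = -2.8544
β = P(not reject | H₁) = Φ(1.0656) - Φ(-2.8544) ≈ 0.8545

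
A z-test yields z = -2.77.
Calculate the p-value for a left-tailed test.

For z = -2.77:
p = P(Z < -2.77) = Φ(-2.77) = 0.0028

Answer: p-value ≈ 0.0028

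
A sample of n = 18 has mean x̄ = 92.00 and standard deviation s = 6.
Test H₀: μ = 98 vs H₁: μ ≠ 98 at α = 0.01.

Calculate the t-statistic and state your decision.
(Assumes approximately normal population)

df = n - 1 = 17
SE = s/√n = 6/√18 = 1.4142
t = (x̄ - μ₀)/SE = (92.00 - 98)/1.4142 = -4.2427
Critical value: t_{0.005,17} = ±2.898
p-value ≈ 0.0005
Decision: reject H₀

Answer: t = -4.2427, reject H₀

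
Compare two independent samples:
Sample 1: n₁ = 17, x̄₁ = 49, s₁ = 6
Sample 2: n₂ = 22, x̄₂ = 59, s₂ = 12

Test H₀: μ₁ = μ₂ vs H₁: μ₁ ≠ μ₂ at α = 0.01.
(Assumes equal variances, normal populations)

Answer: t = -3.1394, reject H₀

Derivation:
Pooled variance: s²_p = [16×6² + 21×12²]/(37) = 97.2973
s_p = 9.8639
SE = s_p×√(1/n₁ + 1/n₂) = 9.8639×√(1/17 + 1/22) = 3.1853
t = (x̄₁ - x̄₂)/SE = (49 - 59)/3.1853 = -3.1394
df = 37, t-critical = ±2.715
Decision: reject H₀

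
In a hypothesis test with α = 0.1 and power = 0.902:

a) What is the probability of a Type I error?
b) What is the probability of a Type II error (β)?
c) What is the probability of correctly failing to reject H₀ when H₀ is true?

Answer: a) 0.1, b) 0.098, c) 0.9

Derivation:
a) Type I error probability = α = 0.1
b) Power = P(reject H₀ | H₁ true) = 1 - β = 0.902, so Type II error probability = β = 1 - Power = 0.098
c) P(fail to reject H₀ | H₀ true) = 1 - α = 0.9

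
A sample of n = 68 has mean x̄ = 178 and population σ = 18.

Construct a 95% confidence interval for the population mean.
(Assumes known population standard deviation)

Confidence level: 95%, α = 0.05
z_0.025 = 1.960
SE = σ/√n = 18/√68 = 2.1828
Margin of error = 1.960 × 2.1828 = 4.2783
CI: x̄ ± margin = 178 ± 4.2783
CI: (173.7217, 182.2783)

Answer: (173.7217, 182.2783)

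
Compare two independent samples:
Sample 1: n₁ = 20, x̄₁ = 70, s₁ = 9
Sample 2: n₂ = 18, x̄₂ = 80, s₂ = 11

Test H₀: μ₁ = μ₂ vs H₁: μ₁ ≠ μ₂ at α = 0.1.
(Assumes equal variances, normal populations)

Pooled variance: s²_p = [19×9² + 17×11²]/(36) = 99.8889
s_p = 9.9944
SE = s_p×√(1/n₁ + 1/n₂) = 9.9944×√(1/20 + 1/18) = 3.2471
t = (x̄₁ - x̄₂)/SE = (70 - 80)/3.2471 = -3.0797
df = 36, t-critical = ±1.688
Decision: reject H₀

Answer: t = -3.0797, reject H₀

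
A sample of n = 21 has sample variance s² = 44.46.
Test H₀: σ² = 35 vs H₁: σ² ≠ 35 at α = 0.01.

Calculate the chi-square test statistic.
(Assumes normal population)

df = n - 1 = 20
χ² = (n-1)s²/σ₀² = 20×44.46/35 = 25.4057
Critical values: χ²_{0.995,20} = 7.434, χ²_{0.005,20} = 39.997
Rejection region: χ² < 7.434 or χ² > 39.997
Decision: fail to reject H₀

Answer: χ² = 25.4057, fail to reject H₀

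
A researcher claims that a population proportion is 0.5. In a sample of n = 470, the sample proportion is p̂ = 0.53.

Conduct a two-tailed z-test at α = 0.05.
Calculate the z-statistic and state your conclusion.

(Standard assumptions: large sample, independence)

H₀: p = 0.5, H₁: p ≠ 0.5
Standard error: SE = √(p₀(1-p₀)/n) = √(0.5×0.5/470) = 0.023063
z-statistic: z = (p̂ - p₀)/SE = (0.53 - 0.5)/0.023063 = 1.3008
Critical value: z_0.025 = ±1.960
p-value = 0.1933
Decision: fail to reject H₀ at α = 0.05

Answer: z = 1.3008, fail to reject H₀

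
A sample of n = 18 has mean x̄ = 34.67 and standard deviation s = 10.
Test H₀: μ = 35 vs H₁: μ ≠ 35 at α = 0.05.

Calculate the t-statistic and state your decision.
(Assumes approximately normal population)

df = n - 1 = 17
SE = s/√n = 10/√18 = 2.3570
t = (x̄ - μ₀)/SE = (34.67 - 35)/2.3570 = -0.1400
Critical value: t_{0.025,17} = ±2.110
p-value ≈ 0.8903
Decision: fail to reject H₀

Answer: t = -0.1400, fail to reject H₀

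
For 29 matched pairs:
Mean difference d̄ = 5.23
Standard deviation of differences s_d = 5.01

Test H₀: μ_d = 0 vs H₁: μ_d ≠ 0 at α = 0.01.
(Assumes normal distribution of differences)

Answer: t = 5.6218, reject H₀

Derivation:
df = n - 1 = 28
SE = s_d/√n = 5.01/√29 = 0.9303
t = d̄/SE = 5.23/0.9303 = 5.6218
Critical value: t_{0.005,28} = ±2.763
p-value < 0.0001
Decision: reject H₀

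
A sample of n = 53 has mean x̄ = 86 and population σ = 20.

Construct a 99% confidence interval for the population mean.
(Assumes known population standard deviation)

Confidence level: 99%, α = 0.01
z_0.005 = 2.576
SE = σ/√n = 20/√53 = 2.7472
Margin of error = 2.576 × 2.7472 = 7.0768
CI: x̄ ± margin = 86 ± 7.0768
CI: (78.9232, 93.0768)

Answer: (78.9232, 93.0768)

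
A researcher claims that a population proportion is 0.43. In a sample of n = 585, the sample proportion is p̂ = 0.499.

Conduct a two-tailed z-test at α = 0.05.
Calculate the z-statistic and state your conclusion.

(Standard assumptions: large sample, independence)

H₀: p = 0.43, H₁: p ≠ 0.43
Standard error: SE = √(p₀(1-p₀)/n) = √(0.43×0.57/585) = 0.020469
z-statistic: z = (p̂ - p₀)/SE = (0.499 - 0.43)/0.020469 = 3.3710
Critical value: z_0.025 = ±1.960
p-value = 0.0007
Decision: reject H₀ at α = 0.05

Answer: z = 3.3710, reject H₀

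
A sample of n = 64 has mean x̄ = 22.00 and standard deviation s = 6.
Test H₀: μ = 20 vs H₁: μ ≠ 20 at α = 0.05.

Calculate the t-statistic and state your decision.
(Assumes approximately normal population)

df = n - 1 = 63
SE = s/√n = 6/√64 = 0.7500
t = (x̄ - μ₀)/SE = (22.00 - 20)/0.7500 = 2.6667
Critical value: t_{0.025,63} = ±1.998
p-value ≈ 0.0097
Decision: reject H₀

Answer: t = 2.6667, reject H₀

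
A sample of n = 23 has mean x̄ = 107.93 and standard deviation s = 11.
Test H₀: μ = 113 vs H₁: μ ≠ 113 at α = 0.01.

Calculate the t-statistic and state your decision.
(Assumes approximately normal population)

Answer: t = -2.2104, fail to reject H₀

Derivation:
df = n - 1 = 22
SE = s/√n = 11/√23 = 2.2937
t = (x̄ - μ₀)/SE = (107.93 - 113)/2.2937 = -2.2104
Critical value: t_{0.005,22} = ±2.819
p-value ≈ 0.0378
Decision: fail to reject H₀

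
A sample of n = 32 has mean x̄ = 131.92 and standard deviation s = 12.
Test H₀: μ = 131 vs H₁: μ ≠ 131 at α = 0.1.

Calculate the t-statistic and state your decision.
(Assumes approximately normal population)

df = n - 1 = 31
SE = s/√n = 12/√32 = 2.1213
t = (x̄ - μ₀)/SE = (131.92 - 131)/2.1213 = 0.4337
Critical value: t_{0.05,31} = ±1.696
p-value ≈ 0.6675
Decision: fail to reject H₀

Answer: t = 0.4337, fail to reject H₀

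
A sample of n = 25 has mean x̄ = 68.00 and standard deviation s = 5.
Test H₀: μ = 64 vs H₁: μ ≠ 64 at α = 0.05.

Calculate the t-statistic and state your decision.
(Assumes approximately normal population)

Answer: t = 4.0000, reject H₀

Derivation:
df = n - 1 = 24
SE = s/√n = 5/√25 = 1.0000
t = (x̄ - μ₀)/SE = (68.00 - 64)/1.0000 = 4.0000
Critical value: t_{0.025,24} = ±2.064
p-value ≈ 0.0005
Decision: reject H₀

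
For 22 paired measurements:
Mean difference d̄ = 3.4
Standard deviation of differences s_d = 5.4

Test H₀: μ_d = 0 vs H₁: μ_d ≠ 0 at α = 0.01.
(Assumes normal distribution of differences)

df = n - 1 = 21
SE = s_d/√n = 5.4/√22 = 1.1513
t = d̄/SE = 3.4/1.1513 = 2.9532
Critical value: t_{0.005,21} = ±2.831
p-value ≈ 0.0076
Decision: reject H₀

Answer: t = 2.9532, reject H₀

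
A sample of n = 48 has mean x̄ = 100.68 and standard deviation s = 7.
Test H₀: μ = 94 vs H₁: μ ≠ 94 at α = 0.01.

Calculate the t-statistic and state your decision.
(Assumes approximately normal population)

df = n - 1 = 47
SE = s/√n = 7/√48 = 1.0104
t = (x̄ - μ₀)/SE = (100.68 - 94)/1.0104 = 6.6112
Critical value: t_{0.005,47} = ±2.685
p-value < 0.0001
Decision: reject H₀

Answer: t = 6.6112, reject H₀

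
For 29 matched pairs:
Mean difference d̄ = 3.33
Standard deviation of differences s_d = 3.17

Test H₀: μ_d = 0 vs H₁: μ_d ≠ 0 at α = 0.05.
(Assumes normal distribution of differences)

Answer: t = 5.6565, reject H₀

Derivation:
df = n - 1 = 28
SE = s_d/√n = 3.17/√29 = 0.5887
t = d̄/SE = 3.33/0.5887 = 5.6565
Critical value: t_{0.025,28} = ±2.048
p-value < 0.0001
Decision: reject H₀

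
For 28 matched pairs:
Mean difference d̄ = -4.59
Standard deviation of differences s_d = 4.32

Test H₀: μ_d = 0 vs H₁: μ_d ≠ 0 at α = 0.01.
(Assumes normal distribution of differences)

Answer: t = -5.6222, reject H₀

Derivation:
df = n - 1 = 27
SE = s_d/√n = 4.32/√28 = 0.8164
t = d̄/SE = -4.59/0.8164 = -5.6222
Critical value: t_{0.005,27} = ±2.771
p-value < 0.0001
Decision: reject H₀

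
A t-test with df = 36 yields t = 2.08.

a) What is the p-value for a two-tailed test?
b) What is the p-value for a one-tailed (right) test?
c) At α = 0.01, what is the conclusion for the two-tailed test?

Using t-distribution with df = 36:
a) Two-tailed: p = 2×P(T > 2.08) = 0.0447
b) One-tailed: p = P(T > 2.08) = 0.0224
c) 0.0447 ≥ 0.01, fail to reject H₀

Answer: a) 0.0447, b) 0.0224, c) fail to reject H₀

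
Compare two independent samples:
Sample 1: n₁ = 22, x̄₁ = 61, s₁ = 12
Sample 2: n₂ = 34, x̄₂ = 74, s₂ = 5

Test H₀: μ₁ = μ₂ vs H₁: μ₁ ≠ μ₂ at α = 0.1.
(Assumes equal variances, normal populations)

Answer: t = -5.6277, reject H₀

Derivation:
Pooled variance: s²_p = [21×12² + 33×5²]/(54) = 71.2778
s_p = 8.4426
SE = s_p×√(1/n₁ + 1/n₂) = 8.4426×√(1/22 + 1/34) = 2.3100
t = (x̄₁ - x̄₂)/SE = (61 - 74)/2.3100 = -5.6277
df = 54, t-critical = ±1.674
Decision: reject H₀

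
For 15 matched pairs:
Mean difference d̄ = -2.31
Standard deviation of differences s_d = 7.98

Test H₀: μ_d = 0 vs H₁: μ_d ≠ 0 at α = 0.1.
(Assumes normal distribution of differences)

Answer: t = -1.1211, fail to reject H₀

Derivation:
df = n - 1 = 14
SE = s_d/√n = 7.98/√15 = 2.0604
t = d̄/SE = -2.31/2.0604 = -1.1211
Critical value: t_{0.05,14} = ±1.761
p-value ≈ 0.2811
Decision: fail to reject H₀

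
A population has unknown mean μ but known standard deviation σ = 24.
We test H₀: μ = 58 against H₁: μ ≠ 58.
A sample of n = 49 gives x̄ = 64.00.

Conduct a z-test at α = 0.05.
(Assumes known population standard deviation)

Answer: z = 1.7500, fail to reject H₀

Derivation:
Standard error: SE = σ/√n = 24/√49 = 3.4286
z-statistic: z = (x̄ - μ₀)/SE = (64.00 - 58)/3.4286 = 1.7500
Critical value: ±1.960
p-value = 0.0801
Decision: fail to reject H₀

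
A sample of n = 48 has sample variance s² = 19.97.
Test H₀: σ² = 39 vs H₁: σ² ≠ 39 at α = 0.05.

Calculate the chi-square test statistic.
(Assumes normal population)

df = n - 1 = 47
χ² = (n-1)s²/σ₀² = 47×19.97/39 = 24.0664
Critical values: χ²_{0.975,47} = 29.956, χ²_{0.025,47} = 67.821
Rejection region: χ² < 29.956 or χ² > 67.821
Decision: reject H₀

Answer: χ² = 24.0664, reject H₀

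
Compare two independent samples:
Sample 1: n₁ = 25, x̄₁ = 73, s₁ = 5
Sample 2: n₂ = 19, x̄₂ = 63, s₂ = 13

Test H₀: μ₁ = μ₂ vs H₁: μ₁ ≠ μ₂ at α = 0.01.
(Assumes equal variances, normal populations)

Pooled variance: s²_p = [24×5² + 18×13²]/(42) = 86.7143
s_p = 9.3121
SE = s_p×√(1/n₁ + 1/n₂) = 9.3121×√(1/25 + 1/19) = 2.8342
t = (x̄₁ - x̄₂)/SE = (73 - 63)/2.8342 = 3.5283
df = 42, t-critical = ±2.698
Decision: reject H₀

Answer: t = 3.5283, reject H₀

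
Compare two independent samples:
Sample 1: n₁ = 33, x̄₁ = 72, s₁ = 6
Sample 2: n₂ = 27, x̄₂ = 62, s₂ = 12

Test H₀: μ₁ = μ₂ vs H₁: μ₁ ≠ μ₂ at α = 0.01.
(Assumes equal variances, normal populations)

Pooled variance: s²_p = [32×6² + 26×12²]/(58) = 84.4138
s_p = 9.1877
SE = s_p×√(1/n₁ + 1/n₂) = 9.1877×√(1/33 + 1/27) = 2.3842
t = (x̄₁ - x̄₂)/SE = (72 - 62)/2.3842 = 4.1943
df = 58, t-critical = ±2.663
Decision: reject H₀

Answer: t = 4.1943, reject H₀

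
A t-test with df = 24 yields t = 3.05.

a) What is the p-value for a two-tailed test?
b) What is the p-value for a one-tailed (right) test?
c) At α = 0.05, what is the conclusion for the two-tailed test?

Using t-distribution with df = 24:
a) Two-tailed: p = 2×P(T > 3.05) = 0.0055
b) One-tailed: p = P(T > 3.05) = 0.0028
c) 0.0055 < 0.05, reject H₀

Answer: a) 0.0055, b) 0.0028, c) reject H₀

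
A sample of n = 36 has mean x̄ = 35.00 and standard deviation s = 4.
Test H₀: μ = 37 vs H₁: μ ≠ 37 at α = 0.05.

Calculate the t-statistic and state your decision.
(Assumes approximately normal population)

df = n - 1 = 35
SE = s/√n = 4/√36 = 0.6667
t = (x̄ - μ₀)/SE = (35.00 - 37)/0.6667 = -2.9999
Critical value: t_{0.025,35} = ±2.030
p-value ≈ 0.0050
Decision: reject H₀

Answer: t = -2.9999, reject H₀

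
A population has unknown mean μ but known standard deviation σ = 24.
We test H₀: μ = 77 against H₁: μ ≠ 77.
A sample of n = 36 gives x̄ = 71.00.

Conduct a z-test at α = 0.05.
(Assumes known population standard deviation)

Standard error: SE = σ/√n = 24/√36 = 4.0000
z-statistic: z = (x̄ - μ₀)/SE = (71.00 - 77)/4.0000 = -1.5000
Critical value: ±1.960
p-value = 0.1336
Decision: fail to reject H₀

Answer: z = -1.5000, fail to reject H₀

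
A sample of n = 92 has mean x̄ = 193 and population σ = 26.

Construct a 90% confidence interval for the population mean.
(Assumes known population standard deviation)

Answer: (188.5409, 197.4591)

Derivation:
Confidence level: 90%, α = 0.1
z_0.05 = 1.645
SE = σ/√n = 26/√92 = 2.7107
Margin of error = 1.645 × 2.7107 = 4.4591
CI: x̄ ± margin = 193 ± 4.4591
CI: (188.5409, 197.4591)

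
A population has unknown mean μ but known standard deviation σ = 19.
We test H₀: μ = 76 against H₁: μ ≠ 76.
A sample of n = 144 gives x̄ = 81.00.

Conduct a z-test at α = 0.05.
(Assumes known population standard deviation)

Standard error: SE = σ/√n = 19/√144 = 1.5833
z-statistic: z = (x̄ - μ₀)/SE = (81.00 - 76)/1.5833 = 3.1580
Critical value: ±1.960
p-value = 0.0016
Decision: reject H₀

Answer: z = 3.1580, reject H₀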